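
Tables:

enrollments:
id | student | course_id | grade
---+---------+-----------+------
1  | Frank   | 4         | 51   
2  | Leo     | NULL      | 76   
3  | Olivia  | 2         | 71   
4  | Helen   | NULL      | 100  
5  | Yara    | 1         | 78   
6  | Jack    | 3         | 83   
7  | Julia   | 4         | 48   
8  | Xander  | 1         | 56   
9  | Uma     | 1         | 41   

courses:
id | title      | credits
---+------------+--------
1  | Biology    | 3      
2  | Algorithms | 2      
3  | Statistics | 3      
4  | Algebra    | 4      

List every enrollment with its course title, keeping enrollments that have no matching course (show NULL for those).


LEFT JOIN keeps every row from enrollments (the left table); where course_id has no match in courses, the course columns become NULL. Walk through each enrollment:
  - enrollment 1 (Frank): course_id=4 -> matches Algebra
  - enrollment 2 (Leo): course_id=NULL, no match -> kept with NULL
  - enrollment 3 (Olivia): course_id=2 -> matches Algorithms
  - enrollment 4 (Helen): course_id=NULL, no match -> kept with NULL
  - enrollment 5 (Yara): course_id=1 -> matches Biology
  - enrollment 6 (Jack): course_id=3 -> matches Statistics
  - enrollment 7 (Julia): course_id=4 -> matches Algebra
  - enrollment 8 (Xander): course_id=1 -> matches Biology
  - enrollment 9 (Uma): course_id=1 -> matches Biology
All 9 rows appear; 2 have NULL course.

SQL:
SELECT a.student, b.title AS course
FROM enrollments a
LEFT JOIN courses b ON a.course_id = b.id

Result:
student | course    
--------+-----------
Frank   | Algebra   
Leo     | NULL      
Olivia  | Algorithms
Helen   | NULL      
Yara    | Biology   
Jack    | Statistics
Julia   | Algebra   
Xander  | Biology   
Uma     | Biology   


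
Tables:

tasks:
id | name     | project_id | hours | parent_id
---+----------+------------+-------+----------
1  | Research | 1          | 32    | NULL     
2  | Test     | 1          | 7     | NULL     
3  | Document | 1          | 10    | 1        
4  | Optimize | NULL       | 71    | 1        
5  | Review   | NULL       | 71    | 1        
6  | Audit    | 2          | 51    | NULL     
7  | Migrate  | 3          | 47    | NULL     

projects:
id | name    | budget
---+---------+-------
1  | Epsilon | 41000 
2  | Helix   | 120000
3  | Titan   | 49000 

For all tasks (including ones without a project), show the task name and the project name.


LEFT JOIN keeps every row from tasks (the left table); where project_id has no match in projects, the project columns become NULL. Walk through each task:
  - task 1 (Research): project_id=1 -> matches Epsilon
  - task 2 (Test): project_id=1 -> matches Epsilon
  - task 3 (Document): project_id=1 -> matches Epsilon
  - task 4 (Optimize): project_id=NULL, no match -> kept with NULL
  - task 5 (Review): project_id=NULL, no match -> kept with NULL
  - task 6 (Audit): project_id=2 -> matches Helix
  - task 7 (Migrate): project_id=3 -> matches Titan
All 7 rows appear; 2 have NULL project.

SQL:
SELECT a.name, b.name AS project
FROM tasks a
LEFT JOIN projects b ON a.project_id = b.id

Result:
name     | project
---------+--------
Research | Epsilon
Test     | Epsilon
Document | Epsilon
Optimize | NULL   
Review   | NULL   
Audit    | Helix  
Migrate  | Titan  


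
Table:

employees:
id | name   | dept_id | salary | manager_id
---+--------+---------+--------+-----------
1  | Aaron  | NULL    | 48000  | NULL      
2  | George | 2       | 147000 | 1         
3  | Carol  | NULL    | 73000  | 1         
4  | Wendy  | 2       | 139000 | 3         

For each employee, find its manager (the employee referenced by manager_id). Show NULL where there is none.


This is a self-join: employees is joined to a second copy of itself, matching each row's manager_id to another row's id. Use LEFT JOIN so rows with manager_id=NULL are kept.
  - employee 1 (Aaron): manager_id=NULL -> NULL
  - employee 2 (George): manager_id=1 -> Aaron
  - employee 3 (Carol): manager_id=1 -> Aaron
  - employee 4 (Wendy): manager_id=3 -> Carol

SQL:
SELECT a.name AS item, b.name AS manager
FROM employees a
LEFT JOIN employees b ON a.manager_id = b.id

Result:
item   | manager
-------+--------
Aaron  | NULL   
George | Aaron  
Carol  | Aaron  
Wendy  | Carol  


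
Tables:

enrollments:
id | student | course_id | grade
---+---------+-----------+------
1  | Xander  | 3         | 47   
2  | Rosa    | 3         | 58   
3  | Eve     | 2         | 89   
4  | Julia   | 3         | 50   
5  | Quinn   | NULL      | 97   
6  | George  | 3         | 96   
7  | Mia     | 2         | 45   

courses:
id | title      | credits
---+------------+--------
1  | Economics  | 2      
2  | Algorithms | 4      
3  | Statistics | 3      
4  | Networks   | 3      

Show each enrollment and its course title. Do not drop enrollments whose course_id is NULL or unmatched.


LEFT JOIN keeps every row from enrollments (the left table); where course_id has no match in courses, the course columns become NULL. Walk through each enrollment:
  - enrollment 1 (Xander): course_id=3 -> matches Statistics
  - enrollment 2 (Rosa): course_id=3 -> matches Statistics
  - enrollment 3 (Eve): course_id=2 -> matches Algorithms
  - enrollment 4 (Julia): course_id=3 -> matches Statistics
  - enrollment 5 (Quinn): course_id=NULL, no match -> kept with NULL
  - enrollment 6 (George): course_id=3 -> matches Statistics
  - enrollment 7 (Mia): course_id=2 -> matches Algorithms
All 7 rows appear; 1 has NULL course.

SQL:
SELECT a.student, b.title AS course
FROM enrollments a
LEFT JOIN courses b ON a.course_id = b.id

Result:
student | course    
--------+-----------
Xander  | Statistics
Rosa    | Statistics
Eve     | Algorithms
Julia   | Statistics
Quinn   | NULL      
George  | Statistics
Mia     | Algorithms


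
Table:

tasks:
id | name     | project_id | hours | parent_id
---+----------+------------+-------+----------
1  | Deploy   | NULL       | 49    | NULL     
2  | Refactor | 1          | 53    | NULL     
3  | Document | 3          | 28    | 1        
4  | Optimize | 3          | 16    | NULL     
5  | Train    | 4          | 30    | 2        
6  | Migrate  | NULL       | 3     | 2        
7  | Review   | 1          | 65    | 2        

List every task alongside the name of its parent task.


This is a self-join: tasks is joined to a second copy of itself, matching each row's parent_id to another row's id. Use LEFT JOIN so rows with parent_id=NULL are kept.
  - task 1 (Deploy): parent_id=NULL -> NULL
  - task 2 (Refactor): parent_id=NULL -> NULL
  - task 3 (Document): parent_id=1 -> Deploy
  - task 4 (Optimize): parent_id=NULL -> NULL
  - task 5 (Train): parent_id=2 -> Refactor
  - task 6 (Migrate): parent_id=2 -> Refactor
  - task 7 (Review): parent_id=2 -> Refactor

SQL:
SELECT a.name AS item, b.name AS parent
FROM tasks a
LEFT JOIN tasks b ON a.parent_id = b.id

Result:
item     | parent  
---------+---------
Deploy   | NULL    
Refactor | NULL    
Document | Deploy  
Optimize | NULL    
Train    | Refactor
Migrate  | Refactor
Review   | Refactor


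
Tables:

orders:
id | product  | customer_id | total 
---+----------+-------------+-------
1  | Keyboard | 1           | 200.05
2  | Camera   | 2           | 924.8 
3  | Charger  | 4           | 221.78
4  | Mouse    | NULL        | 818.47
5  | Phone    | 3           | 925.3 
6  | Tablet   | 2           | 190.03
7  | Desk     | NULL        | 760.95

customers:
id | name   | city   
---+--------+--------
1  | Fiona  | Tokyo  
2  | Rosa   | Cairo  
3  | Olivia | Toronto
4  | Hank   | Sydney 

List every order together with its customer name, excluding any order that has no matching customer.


INNER JOIN keeps only orders rows whose customer_id matches an id in customers. Walk through each order:
  - order 1 (Keyboard): customer_id=1 -> matches Fiona
  - order 2 (Camera): customer_id=2 -> matches Rosa
  - order 3 (Charger): customer_id=4 -> matches Hank
  - order 4 (Mouse): customer_id=NULL, no match -> dropped
  - order 5 (Phone): customer_id=3 -> matches Olivia
  - order 6 (Tablet): customer_id=2 -> matches Rosa
  - order 7 (Desk): customer_id=NULL, no match -> dropped
So 2 of 7 rows are dropped.

SQL:
SELECT a.product, b.name AS customer
FROM orders a
INNER JOIN customers b ON a.customer_id = b.id

Result:
product  | customer
---------+---------
Keyboard | Fiona   
Camera   | Rosa    
Charger  | Hank    
Phone    | Olivia  
Tablet   | Rosa    


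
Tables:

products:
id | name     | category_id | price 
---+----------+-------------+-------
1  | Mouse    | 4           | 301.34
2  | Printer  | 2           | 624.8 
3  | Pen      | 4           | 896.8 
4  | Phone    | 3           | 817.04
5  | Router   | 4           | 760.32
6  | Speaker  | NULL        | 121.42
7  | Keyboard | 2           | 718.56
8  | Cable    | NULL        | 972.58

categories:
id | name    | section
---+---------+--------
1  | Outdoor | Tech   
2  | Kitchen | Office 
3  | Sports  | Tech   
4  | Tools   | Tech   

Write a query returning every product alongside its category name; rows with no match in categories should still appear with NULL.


LEFT JOIN keeps every row from products (the left table); where category_id has no match in categories, the category columns become NULL. Walk through each product:
  - product 1 (Mouse): category_id=4 -> matches Tools
  - product 2 (Printer): category_id=2 -> matches Kitchen
  - product 3 (Pen): category_id=4 -> matches Tools
  - product 4 (Phone): category_id=3 -> matches Sports
  - product 5 (Router): category_id=4 -> matches Tools
  - product 6 (Speaker): category_id=NULL, no match -> kept with NULL
  - product 7 (Keyboard): category_id=2 -> matches Kitchen
  - product 8 (Cable): category_id=NULL, no match -> kept with NULL
All 8 rows appear; 2 have NULL category.

SQL:
SELECT a.name, b.name AS category
FROM products a
LEFT JOIN categories b ON a.category_id = b.id

Result:
name     | category
---------+---------
Mouse    | Tools   
Printer  | Kitchen 
Pen      | Tools   
Phone    | Sports  
Router   | Tools   
Speaker  | NULL    
Keyboard | Kitchen 
Cable    | NULL    


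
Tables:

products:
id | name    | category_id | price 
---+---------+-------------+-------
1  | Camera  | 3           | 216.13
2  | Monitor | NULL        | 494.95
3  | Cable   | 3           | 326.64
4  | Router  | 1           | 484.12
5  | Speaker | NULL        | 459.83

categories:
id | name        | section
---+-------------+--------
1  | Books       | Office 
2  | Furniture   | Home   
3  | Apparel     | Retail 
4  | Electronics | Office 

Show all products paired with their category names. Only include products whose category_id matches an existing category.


INNER JOIN keeps only products rows whose category_id matches an id in categories. Walk through each product:
  - product 1 (Camera): category_id=3 -> matches Apparel
  - product 2 (Monitor): category_id=NULL, no match -> dropped
  - product 3 (Cable): category_id=3 -> matches Apparel
  - product 4 (Router): category_id=1 -> matches Books
  - product 5 (Speaker): category_id=NULL, no match -> dropped
So 2 of 5 rows are dropped.

SQL:
SELECT a.name, b.name AS category
FROM products a
INNER JOIN categories b ON a.category_id = b.id

Result:
name   | category
-------+---------
Camera | Apparel 
Cable  | Apparel 
Router | Books   


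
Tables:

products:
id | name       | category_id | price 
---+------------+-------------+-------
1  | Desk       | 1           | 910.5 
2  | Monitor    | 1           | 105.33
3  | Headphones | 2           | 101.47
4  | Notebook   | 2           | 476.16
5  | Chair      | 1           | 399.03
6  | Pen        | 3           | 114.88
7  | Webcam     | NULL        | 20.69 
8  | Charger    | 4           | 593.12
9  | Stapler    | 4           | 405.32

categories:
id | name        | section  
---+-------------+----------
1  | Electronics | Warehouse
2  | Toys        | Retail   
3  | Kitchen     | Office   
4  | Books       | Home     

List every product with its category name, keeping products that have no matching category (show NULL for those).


LEFT JOIN keeps every row from products (the left table); where category_id has no match in categories, the category columns become NULL. Walk through each product:
  - product 1 (Desk): category_id=1 -> matches Electronics
  - product 2 (Monitor): category_id=1 -> matches Electronics
  - product 3 (Headphones): category_id=2 -> matches Toys
  - product 4 (Notebook): category_id=2 -> matches Toys
  - product 5 (Chair): category_id=1 -> matches Electronics
  - product 6 (Pen): category_id=3 -> matches Kitchen
  - product 7 (Webcam): category_id=NULL, no match -> kept with NULL
  - product 8 (Charger): category_id=4 -> matches Books
  - product 9 (Stapler): category_id=4 -> matches Books
All 9 rows appear; 1 has NULL category.

SQL:
SELECT a.name, b.name AS category
FROM products a
LEFT JOIN categories b ON a.category_id = b.id

Result:
name       | category   
-----------+------------
Desk       | Electronics
Monitor    | Electronics
Headphones | Toys       
Notebook   | Toys       
Chair      | Electronics
Pen        | Kitchen    
Webcam     | NULL       
Charger    | Books      
Stapler    | Books      


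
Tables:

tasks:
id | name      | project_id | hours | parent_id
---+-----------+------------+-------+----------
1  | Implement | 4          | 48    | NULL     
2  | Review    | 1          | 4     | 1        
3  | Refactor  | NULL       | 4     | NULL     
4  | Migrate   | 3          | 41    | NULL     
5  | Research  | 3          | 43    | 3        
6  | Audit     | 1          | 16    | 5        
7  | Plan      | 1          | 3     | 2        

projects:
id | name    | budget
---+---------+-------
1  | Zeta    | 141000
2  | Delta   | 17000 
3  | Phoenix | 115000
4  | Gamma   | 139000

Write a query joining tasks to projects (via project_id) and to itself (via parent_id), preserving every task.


Two LEFT JOINs from the same base table tasks: one to projects via project_id, one to tasks itself via parent_id. Both are LEFT so every task is preserved.
Match against projects:
  - task 1 (Implement): project_id=4 -> matches Gamma
  - task 2 (Review): project_id=1 -> matches Zeta
  - task 3 (Refactor): project_id=NULL, no match -> kept with NULL
  - task 4 (Migrate): project_id=3 -> matches Phoenix
  - task 5 (Research): project_id=3 -> matches Phoenix
  - task 6 (Audit): project_id=1 -> matches Zeta
  - task 7 (Plan): project_id=1 -> matches Zeta
Match against tasks (self):
  - task 1 (Implement): parent_id=NULL -> NULL
  - task 2 (Review): parent_id=1 -> Implement
  - task 3 (Refactor): parent_id=NULL -> NULL
  - task 4 (Migrate): parent_id=NULL -> NULL
  - task 5 (Research): parent_id=3 -> Refactor
  - task 6 (Audit): parent_id=5 -> Research
  - task 7 (Plan): parent_id=2 -> Review

SQL:
SELECT a.name, b.name AS project, c.name AS parent
FROM tasks a
LEFT JOIN projects b ON a.project_id = b.id
LEFT JOIN tasks c ON a.parent_id = c.id

Result:
name      | project | parent   
----------+---------+----------
Implement | Gamma   | NULL     
Review    | Zeta    | Implement
Refactor  | NULL    | NULL     
Migrate   | Phoenix | NULL     
Research  | Phoenix | Refactor 
Audit     | Zeta    | Research 
Plan      | Zeta    | Review   


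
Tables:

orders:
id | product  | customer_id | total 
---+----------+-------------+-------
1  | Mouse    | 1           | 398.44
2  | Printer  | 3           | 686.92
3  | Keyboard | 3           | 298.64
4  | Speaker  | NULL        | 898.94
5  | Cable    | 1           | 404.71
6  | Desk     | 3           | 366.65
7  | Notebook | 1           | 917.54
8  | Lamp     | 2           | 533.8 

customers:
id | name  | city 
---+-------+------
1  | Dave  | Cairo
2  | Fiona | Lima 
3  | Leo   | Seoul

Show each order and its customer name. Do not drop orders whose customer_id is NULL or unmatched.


LEFT JOIN keeps every row from orders (the left table); where customer_id has no match in customers, the customer columns become NULL. Walk through each order:
  - order 1 (Mouse): customer_id=1 -> matches Dave
  - order 2 (Printer): customer_id=3 -> matches Leo
  - order 3 (Keyboard): customer_id=3 -> matches Leo
  - order 4 (Speaker): customer_id=NULL, no match -> kept with NULL
  - order 5 (Cable): customer_id=1 -> matches Dave
  - order 6 (Desk): customer_id=3 -> matches Leo
  - order 7 (Notebook): customer_id=1 -> matches Dave
  - order 8 (Lamp): customer_id=2 -> matches Fiona
All 8 rows appear; 1 has NULL customer.

SQL:
SELECT a.product, b.name AS customer
FROM orders a
LEFT JOIN customers b ON a.customer_id = b.id

Result:
product  | customer
---------+---------
Mouse    | Dave    
Printer  | Leo     
Keyboard | Leo     
Speaker  | NULL    
Cable    | Dave    
Desk     | Leo     
Notebook | Dave    
Lamp     | Fiona   


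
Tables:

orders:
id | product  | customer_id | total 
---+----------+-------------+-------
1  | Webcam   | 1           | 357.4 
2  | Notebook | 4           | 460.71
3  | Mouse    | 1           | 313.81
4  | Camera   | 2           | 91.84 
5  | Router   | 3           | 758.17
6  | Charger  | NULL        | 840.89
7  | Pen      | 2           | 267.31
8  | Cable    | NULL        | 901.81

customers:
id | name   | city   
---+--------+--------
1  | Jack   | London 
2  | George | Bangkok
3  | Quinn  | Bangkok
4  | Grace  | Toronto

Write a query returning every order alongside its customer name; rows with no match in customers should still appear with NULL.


LEFT JOIN keeps every row from orders (the left table); where customer_id has no match in customers, the customer columns become NULL. Walk through each order:
  - order 1 (Webcam): customer_id=1 -> matches Jack
  - order 2 (Notebook): customer_id=4 -> matches Grace
  - order 3 (Mouse): customer_id=1 -> matches Jack
  - order 4 (Camera): customer_id=2 -> matches George
  - order 5 (Router): customer_id=3 -> matches Quinn
  - order 6 (Charger): customer_id=NULL, no match -> kept with NULL
  - order 7 (Pen): customer_id=2 -> matches George
  - order 8 (Cable): customer_id=NULL, no match -> kept with NULL
All 8 rows appear; 2 have NULL customer.

SQL:
SELECT a.product, b.name AS customer
FROM orders a
LEFT JOIN customers b ON a.customer_id = b.id

Result:
product  | customer
---------+---------
Webcam   | Jack    
Notebook | Grace   
Mouse    | Jack    
Camera   | George  
Router   | Quinn   
Charger  | NULL    
Pen      | George  
Cable    | NULL    


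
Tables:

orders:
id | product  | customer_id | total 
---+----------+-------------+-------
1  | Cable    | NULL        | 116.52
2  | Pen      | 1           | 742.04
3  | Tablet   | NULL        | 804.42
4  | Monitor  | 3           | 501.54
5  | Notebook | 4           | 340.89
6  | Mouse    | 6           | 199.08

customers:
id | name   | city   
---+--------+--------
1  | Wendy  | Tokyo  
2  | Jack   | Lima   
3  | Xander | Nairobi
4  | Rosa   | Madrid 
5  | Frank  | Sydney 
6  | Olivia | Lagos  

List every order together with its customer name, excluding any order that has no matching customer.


INNER JOIN keeps only orders rows whose customer_id matches an id in customers. Walk through each order:
  - order 1 (Cable): customer_id=NULL, no match -> dropped
  - order 2 (Pen): customer_id=1 -> matches Wendy
  - order 3 (Tablet): customer_id=NULL, no match -> dropped
  - order 4 (Monitor): customer_id=3 -> matches Xander
  - order 5 (Notebook): customer_id=4 -> matches Rosa
  - order 6 (Mouse): customer_id=6 -> matches Olivia
So 2 of 6 rows are dropped.

SQL:
SELECT a.product, b.name AS customer
FROM orders a
INNER JOIN customers b ON a.customer_id = b.id

Result:
product  | customer
---------+---------
Pen      | Wendy   
Monitor  | Xander  
Notebook | Rosa    
Mouse    | Olivia  


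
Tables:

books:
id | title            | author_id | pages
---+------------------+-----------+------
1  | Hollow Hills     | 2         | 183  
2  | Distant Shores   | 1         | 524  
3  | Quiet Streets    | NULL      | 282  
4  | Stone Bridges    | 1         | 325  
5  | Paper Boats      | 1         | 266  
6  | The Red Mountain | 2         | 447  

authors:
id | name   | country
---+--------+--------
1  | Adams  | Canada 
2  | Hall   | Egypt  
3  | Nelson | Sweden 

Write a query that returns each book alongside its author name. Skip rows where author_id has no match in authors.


INNER JOIN keeps only books rows whose author_id matches an id in authors. Walk through each book:
  - book 1 (Hollow Hills): author_id=2 -> matches Hall
  - book 2 (Distant Shores): author_id=1 -> matches Adams
  - book 3 (Quiet Streets): author_id=NULL, no match -> dropped
  - book 4 (Stone Bridges): author_id=1 -> matches Adams
  - book 5 (Paper Boats): author_id=1 -> matches Adams
  - book 6 (The Red Mountain): author_id=2 -> matches Hall
So 1 of 6 rows is dropped.

SQL:
SELECT a.title, b.name AS author
FROM books a
INNER JOIN authors b ON a.author_id = b.id

Result:
title            | author
-----------------+-------
Hollow Hills     | Hall  
Distant Shores   | Adams 
Stone Bridges    | Adams 
Paper Boats      | Adams 
The Red Mountain | Hall  


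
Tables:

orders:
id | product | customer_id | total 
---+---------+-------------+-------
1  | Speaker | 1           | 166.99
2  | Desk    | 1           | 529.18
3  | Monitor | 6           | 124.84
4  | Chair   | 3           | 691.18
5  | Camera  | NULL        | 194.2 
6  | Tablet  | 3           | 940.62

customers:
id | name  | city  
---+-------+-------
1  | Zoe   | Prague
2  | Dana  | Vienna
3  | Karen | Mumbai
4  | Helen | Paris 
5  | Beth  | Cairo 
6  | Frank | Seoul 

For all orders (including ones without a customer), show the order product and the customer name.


LEFT JOIN keeps every row from orders (the left table); where customer_id has no match in customers, the customer columns become NULL. Walk through each order:
  - order 1 (Speaker): customer_id=1 -> matches Zoe
  - order 2 (Desk): customer_id=1 -> matches Zoe
  - order 3 (Monitor): customer_id=6 -> matches Frank
  - order 4 (Chair): customer_id=3 -> matches Karen
  - order 5 (Camera): customer_id=NULL, no match -> kept with NULL
  - order 6 (Tablet): customer_id=3 -> matches Karen
All 6 rows appear; 1 has NULL customer.

SQL:
SELECT a.product, b.name AS customer
FROM orders a
LEFT JOIN customers b ON a.customer_id = b.id

Result:
product | customer
--------+---------
Speaker | Zoe     
Desk    | Zoe     
Monitor | Frank   
Chair   | Karen   
Camera  | NULL    
Tablet  | Karen   


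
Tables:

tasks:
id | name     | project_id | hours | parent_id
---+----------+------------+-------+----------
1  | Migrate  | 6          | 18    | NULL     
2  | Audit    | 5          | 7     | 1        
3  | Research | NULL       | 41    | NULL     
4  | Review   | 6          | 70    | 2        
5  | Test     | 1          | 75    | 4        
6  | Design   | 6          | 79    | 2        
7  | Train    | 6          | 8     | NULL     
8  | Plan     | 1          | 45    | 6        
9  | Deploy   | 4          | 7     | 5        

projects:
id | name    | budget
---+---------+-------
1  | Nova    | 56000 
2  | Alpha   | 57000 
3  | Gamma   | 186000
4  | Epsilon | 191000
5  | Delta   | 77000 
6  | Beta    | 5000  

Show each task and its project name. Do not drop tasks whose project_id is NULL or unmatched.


LEFT JOIN keeps every row from tasks (the left table); where project_id has no match in projects, the project columns become NULL. Walk through each task:
  - task 1 (Migrate): project_id=6 -> matches Beta
  - task 2 (Audit): project_id=5 -> matches Delta
  - task 3 (Research): project_id=NULL, no match -> kept with NULL
  - task 4 (Review): project_id=6 -> matches Beta
  - task 5 (Test): project_id=1 -> matches Nova
  - task 6 (Design): project_id=6 -> matches Beta
  - task 7 (Train): project_id=6 -> matches Beta
  - task 8 (Plan): project_id=1 -> matches Nova
  - task 9 (Deploy): project_id=4 -> matches Epsilon
All 9 rows appear; 1 has NULL project.

SQL:
SELECT a.name, b.name AS project
FROM tasks a
LEFT JOIN projects b ON a.project_id = b.id

Result:
name     | project
---------+--------
Migrate  | Beta   
Audit    | Delta  
Research | NULL   
Review   | Beta   
Test     | Nova   
Design   | Beta   
Train    | Beta   
Plan     | Nova   
Deploy   | Epsilon


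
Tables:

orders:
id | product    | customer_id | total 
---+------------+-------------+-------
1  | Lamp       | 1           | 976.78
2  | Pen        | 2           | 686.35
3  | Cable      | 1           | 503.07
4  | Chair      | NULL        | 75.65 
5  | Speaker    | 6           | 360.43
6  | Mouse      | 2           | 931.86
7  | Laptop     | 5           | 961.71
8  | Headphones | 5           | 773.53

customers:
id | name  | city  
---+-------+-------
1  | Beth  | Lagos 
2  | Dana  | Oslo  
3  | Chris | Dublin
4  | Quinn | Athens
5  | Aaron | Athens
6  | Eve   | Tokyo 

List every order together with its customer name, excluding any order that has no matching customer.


INNER JOIN keeps only orders rows whose customer_id matches an id in customers. Walk through each order:
  - order 1 (Lamp): customer_id=1 -> matches Beth
  - order 2 (Pen): customer_id=2 -> matches Dana
  - order 3 (Cable): customer_id=1 -> matches Beth
  - order 4 (Chair): customer_id=NULL, no match -> dropped
  - order 5 (Speaker): customer_id=6 -> matches Eve
  - order 6 (Mouse): customer_id=2 -> matches Dana
  - order 7 (Laptop): customer_id=5 -> matches Aaron
  - order 8 (Headphones): customer_id=5 -> matches Aaron
So 1 of 8 rows is dropped.

SQL:
SELECT a.product, b.name AS customer
FROM orders a
INNER JOIN customers b ON a.customer_id = b.id

Result:
product    | customer
-----------+---------
Lamp       | Beth    
Pen        | Dana    
Cable      | Beth    
Speaker    | Eve     
Mouse      | Dana    
Laptop     | Aaron   
Headphones | Aaron   


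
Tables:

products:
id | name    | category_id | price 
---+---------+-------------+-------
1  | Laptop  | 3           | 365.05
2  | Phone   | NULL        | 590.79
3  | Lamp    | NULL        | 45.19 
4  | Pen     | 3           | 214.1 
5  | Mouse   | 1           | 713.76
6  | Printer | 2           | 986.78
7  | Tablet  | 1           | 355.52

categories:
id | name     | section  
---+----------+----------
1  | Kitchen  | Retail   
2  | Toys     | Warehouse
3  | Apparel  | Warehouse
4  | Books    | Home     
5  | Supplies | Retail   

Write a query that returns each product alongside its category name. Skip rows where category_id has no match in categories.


INNER JOIN keeps only products rows whose category_id matches an id in categories. Walk through each product:
  - product 1 (Laptop): category_id=3 -> matches Apparel
  - product 2 (Phone): category_id=NULL, no match -> dropped
  - product 3 (Lamp): category_id=NULL, no match -> dropped
  - product 4 (Pen): category_id=3 -> matches Apparel
  - product 5 (Mouse): category_id=1 -> matches Kitchen
  - product 6 (Printer): category_id=2 -> matches Toys
  - product 7 (Tablet): category_id=1 -> matches Kitchen
So 2 of 7 rows are dropped.

SQL:
SELECT a.name, b.name AS category
FROM products a
INNER JOIN categories b ON a.category_id = b.id

Result:
name    | category
--------+---------
Laptop  | Apparel 
Pen     | Apparel 
Mouse   | Kitchen 
Printer | Toys    
Tablet  | Kitchen 


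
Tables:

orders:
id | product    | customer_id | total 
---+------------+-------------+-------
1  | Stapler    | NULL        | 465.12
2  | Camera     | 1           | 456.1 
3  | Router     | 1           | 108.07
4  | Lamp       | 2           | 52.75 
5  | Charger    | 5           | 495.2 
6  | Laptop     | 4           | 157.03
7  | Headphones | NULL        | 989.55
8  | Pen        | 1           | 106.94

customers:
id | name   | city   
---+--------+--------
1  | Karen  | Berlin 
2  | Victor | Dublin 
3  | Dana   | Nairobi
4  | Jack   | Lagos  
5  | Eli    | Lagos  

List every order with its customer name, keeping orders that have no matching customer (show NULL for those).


LEFT JOIN keeps every row from orders (the left table); where customer_id has no match in customers, the customer columns become NULL. Walk through each order:
  - order 1 (Stapler): customer_id=NULL, no match -> kept with NULL
  - order 2 (Camera): customer_id=1 -> matches Karen
  - order 3 (Router): customer_id=1 -> matches Karen
  - order 4 (Lamp): customer_id=2 -> matches Victor
  - order 5 (Charger): customer_id=5 -> matches Eli
  - order 6 (Laptop): customer_id=4 -> matches Jack
  - order 7 (Headphones): customer_id=NULL, no match -> kept with NULL
  - order 8 (Pen): customer_id=1 -> matches Karen
All 8 rows appear; 2 have NULL customer.

SQL:
SELECT a.product, b.name AS customer
FROM orders a
LEFT JOIN customers b ON a.customer_id = b.id

Result:
product    | customer
-----------+---------
Stapler    | NULL    
Camera     | Karen   
Router     | Karen   
Lamp       | Victor  
Charger    | Eli     
Laptop     | Jack    
Headphones | NULL    
Pen        | Karen   


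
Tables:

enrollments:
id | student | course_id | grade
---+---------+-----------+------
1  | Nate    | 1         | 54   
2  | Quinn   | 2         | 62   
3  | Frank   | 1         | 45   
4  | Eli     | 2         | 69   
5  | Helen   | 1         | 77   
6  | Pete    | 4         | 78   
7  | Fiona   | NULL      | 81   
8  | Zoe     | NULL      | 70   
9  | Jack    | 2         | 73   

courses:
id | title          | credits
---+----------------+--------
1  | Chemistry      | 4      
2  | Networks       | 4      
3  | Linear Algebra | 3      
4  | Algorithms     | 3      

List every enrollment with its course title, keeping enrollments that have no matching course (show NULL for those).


LEFT JOIN keeps every row from enrollments (the left table); where course_id has no match in courses, the course columns become NULL. Walk through each enrollment:
  - enrollment 1 (Nate): course_id=1 -> matches Chemistry
  - enrollment 2 (Quinn): course_id=2 -> matches Networks
  - enrollment 3 (Frank): course_id=1 -> matches Chemistry
  - enrollment 4 (Eli): course_id=2 -> matches Networks
  - enrollment 5 (Helen): course_id=1 -> matches Chemistry
  - enrollment 6 (Pete): course_id=4 -> matches Algorithms
  - enrollment 7 (Fiona): course_id=NULL, no match -> kept with NULL
  - enrollment 8 (Zoe): course_id=NULL, no match -> kept with NULL
  - enrollment 9 (Jack): course_id=2 -> matches Networks
All 9 rows appear; 2 have NULL course.

SQL:
SELECT a.student, b.title AS course
FROM enrollments a
LEFT JOIN courses b ON a.course_id = b.id

Result:
student | course    
--------+-----------
Nate    | Chemistry 
Quinn   | Networks  
Frank   | Chemistry 
Eli     | Networks  
Helen   | Chemistry 
Pete    | Algorithms
Fiona   | NULL      
Zoe     | NULL      
Jack    | Networks  


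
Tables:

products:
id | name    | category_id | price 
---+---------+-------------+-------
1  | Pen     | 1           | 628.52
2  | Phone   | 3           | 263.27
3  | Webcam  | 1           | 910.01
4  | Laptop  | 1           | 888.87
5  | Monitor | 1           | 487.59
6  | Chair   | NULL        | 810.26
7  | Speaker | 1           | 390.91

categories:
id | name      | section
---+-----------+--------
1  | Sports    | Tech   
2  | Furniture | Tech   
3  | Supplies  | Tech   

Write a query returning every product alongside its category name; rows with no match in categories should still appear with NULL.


LEFT JOIN keeps every row from products (the left table); where category_id has no match in categories, the category columns become NULL. Walk through each product:
  - product 1 (Pen): category_id=1 -> matches Sports
  - product 2 (Phone): category_id=3 -> matches Supplies
  - product 3 (Webcam): category_id=1 -> matches Sports
  - product 4 (Laptop): category_id=1 -> matches Sports
  - product 5 (Monitor): category_id=1 -> matches Sports
  - product 6 (Chair): category_id=NULL, no match -> kept with NULL
  - product 7 (Speaker): category_id=1 -> matches Sports
All 7 rows appear; 1 has NULL category.

SQL:
SELECT a.name, b.name AS category
FROM products a
LEFT JOIN categories b ON a.category_id = b.id

Result:
name    | category
--------+---------
Pen     | Sports  
Phone   | Supplies
Webcam  | Sports  
Laptop  | Sports  
Monitor | Sports  
Chair   | NULL    
Speaker | Sports  


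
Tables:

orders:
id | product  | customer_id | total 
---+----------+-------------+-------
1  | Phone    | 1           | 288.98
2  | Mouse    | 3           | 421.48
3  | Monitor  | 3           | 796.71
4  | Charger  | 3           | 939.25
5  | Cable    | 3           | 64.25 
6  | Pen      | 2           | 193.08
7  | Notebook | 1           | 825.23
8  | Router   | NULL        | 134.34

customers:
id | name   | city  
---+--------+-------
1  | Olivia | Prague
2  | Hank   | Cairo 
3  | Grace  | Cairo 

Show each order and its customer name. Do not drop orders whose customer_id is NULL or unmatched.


LEFT JOIN keeps every row from orders (the left table); where customer_id has no match in customers, the customer columns become NULL. Walk through each order:
  - order 1 (Phone): customer_id=1 -> matches Olivia
  - order 2 (Mouse): customer_id=3 -> matches Grace
  - order 3 (Monitor): customer_id=3 -> matches Grace
  - order 4 (Charger): customer_id=3 -> matches Grace
  - order 5 (Cable): customer_id=3 -> matches Grace
  - order 6 (Pen): customer_id=2 -> matches Hank
  - order 7 (Notebook): customer_id=1 -> matches Olivia
  - order 8 (Router): customer_id=NULL, no match -> kept with NULL
All 8 rows appear; 1 has NULL customer.

SQL:
SELECT a.product, b.name AS customer
FROM orders a
LEFT JOIN customers b ON a.customer_id = b.id

Result:
product  | customer
---------+---------
Phone    | Olivia  
Mouse    | Grace   
Monitor  | Grace   
Charger  | Grace   
Cable    | Grace   
Pen      | Hank    
Notebook | Olivia  
Router   | NULL    


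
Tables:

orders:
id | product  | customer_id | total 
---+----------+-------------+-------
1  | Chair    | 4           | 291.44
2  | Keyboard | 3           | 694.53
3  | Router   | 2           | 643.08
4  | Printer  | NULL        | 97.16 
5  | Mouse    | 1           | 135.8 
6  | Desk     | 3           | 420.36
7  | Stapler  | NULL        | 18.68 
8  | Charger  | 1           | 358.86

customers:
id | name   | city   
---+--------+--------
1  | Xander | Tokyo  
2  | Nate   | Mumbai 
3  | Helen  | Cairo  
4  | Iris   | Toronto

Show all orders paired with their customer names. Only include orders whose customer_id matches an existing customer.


INNER JOIN keeps only orders rows whose customer_id matches an id in customers. Walk through each order:
  - order 1 (Chair): customer_id=4 -> matches Iris
  - order 2 (Keyboard): customer_id=3 -> matches Helen
  - order 3 (Router): customer_id=2 -> matches Nate
  - order 4 (Printer): customer_id=NULL, no match -> dropped
  - order 5 (Mouse): customer_id=1 -> matches Xander
  - order 6 (Desk): customer_id=3 -> matches Helen
  - order 7 (Stapler): customer_id=NULL, no match -> dropped
  - order 8 (Charger): customer_id=1 -> matches Xander
So 2 of 8 rows are dropped.

SQL:
SELECT a.product, b.name AS customer
FROM orders a
INNER JOIN customers b ON a.customer_id = b.id

Result:
product  | customer
---------+---------
Chair    | Iris    
Keyboard | Helen   
Router   | Nate    
Mouse    | Xander  
Desk     | Helen   
Charger  | Xander  


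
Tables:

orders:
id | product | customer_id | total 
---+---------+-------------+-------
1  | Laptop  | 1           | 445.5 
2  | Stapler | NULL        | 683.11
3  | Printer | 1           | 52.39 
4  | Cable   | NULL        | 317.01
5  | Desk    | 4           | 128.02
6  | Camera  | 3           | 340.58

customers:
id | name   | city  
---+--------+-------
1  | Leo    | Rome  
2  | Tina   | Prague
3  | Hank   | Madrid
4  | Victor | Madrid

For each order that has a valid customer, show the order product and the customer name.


INNER JOIN keeps only orders rows whose customer_id matches an id in customers. Walk through each order:
  - order 1 (Laptop): customer_id=1 -> matches Leo
  - order 2 (Stapler): customer_id=NULL, no match -> dropped
  - order 3 (Printer): customer_id=1 -> matches Leo
  - order 4 (Cable): customer_id=NULL, no match -> dropped
  - order 5 (Desk): customer_id=4 -> matches Victor
  - order 6 (Camera): customer_id=3 -> matches Hank
So 2 of 6 rows are dropped.

SQL:
SELECT a.product, b.name AS customer
FROM orders a
INNER JOIN customers b ON a.customer_id = b.id

Result:
product | customer
--------+---------
Laptop  | Leo     
Printer | Leo     
Desk    | Victor  
Camera  | Hank    


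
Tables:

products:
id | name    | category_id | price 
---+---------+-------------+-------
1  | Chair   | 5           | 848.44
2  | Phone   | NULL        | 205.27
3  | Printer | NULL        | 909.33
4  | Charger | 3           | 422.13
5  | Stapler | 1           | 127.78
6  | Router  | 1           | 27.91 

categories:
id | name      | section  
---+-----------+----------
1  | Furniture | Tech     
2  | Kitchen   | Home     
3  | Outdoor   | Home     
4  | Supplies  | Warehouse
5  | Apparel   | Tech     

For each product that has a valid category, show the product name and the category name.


INNER JOIN keeps only products rows whose category_id matches an id in categories. Walk through each product:
  - product 1 (Chair): category_id=5 -> matches Apparel
  - product 2 (Phone): category_id=NULL, no match -> dropped
  - product 3 (Printer): category_id=NULL, no match -> dropped
  - product 4 (Charger): category_id=3 -> matches Outdoor
  - product 5 (Stapler): category_id=1 -> matches Furniture
  - product 6 (Router): category_id=1 -> matches Furniture
So 2 of 6 rows are dropped.

SQL:
SELECT a.name, b.name AS category
FROM products a
INNER JOIN categories b ON a.category_id = b.id

Result:
name    | category 
--------+----------
Chair   | Apparel  
Charger | Outdoor  
Stapler | Furniture
Router  | Furniture


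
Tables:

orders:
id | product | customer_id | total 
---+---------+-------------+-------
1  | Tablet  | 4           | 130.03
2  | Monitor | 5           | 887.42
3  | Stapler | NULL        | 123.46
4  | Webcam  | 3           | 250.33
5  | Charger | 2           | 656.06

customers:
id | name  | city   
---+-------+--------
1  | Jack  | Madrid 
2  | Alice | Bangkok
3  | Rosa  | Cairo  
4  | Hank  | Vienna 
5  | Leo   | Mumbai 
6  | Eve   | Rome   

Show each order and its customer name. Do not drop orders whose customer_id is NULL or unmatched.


LEFT JOIN keeps every row from orders (the left table); where customer_id has no match in customers, the customer columns become NULL. Walk through each order:
  - order 1 (Tablet): customer_id=4 -> matches Hank
  - order 2 (Monitor): customer_id=5 -> matches Leo
  - order 3 (Stapler): customer_id=NULL, no match -> kept with NULL
  - order 4 (Webcam): customer_id=3 -> matches Rosa
  - order 5 (Charger): customer_id=2 -> matches Alice
All 5 rows appear; 1 has NULL customer.

SQL:
SELECT a.product, b.name AS customer
FROM orders a
LEFT JOIN customers b ON a.customer_id = b.id

Result:
product | customer
--------+---------
Tablet  | Hank    
Monitor | Leo     
Stapler | NULL    
Webcam  | Rosa    
Charger | Alice   


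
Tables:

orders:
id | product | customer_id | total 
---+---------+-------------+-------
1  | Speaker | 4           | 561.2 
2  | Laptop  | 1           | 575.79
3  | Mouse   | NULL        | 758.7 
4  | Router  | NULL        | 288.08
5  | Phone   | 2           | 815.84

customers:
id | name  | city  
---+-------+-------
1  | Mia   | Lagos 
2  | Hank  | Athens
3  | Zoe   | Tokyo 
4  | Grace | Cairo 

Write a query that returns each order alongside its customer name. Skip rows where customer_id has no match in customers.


INNER JOIN keeps only orders rows whose customer_id matches an id in customers. Walk through each order:
  - order 1 (Speaker): customer_id=4 -> matches Grace
  - order 2 (Laptop): customer_id=1 -> matches Mia
  - order 3 (Mouse): customer_id=NULL, no match -> dropped
  - order 4 (Router): customer_id=NULL, no match -> dropped
  - order 5 (Phone): customer_id=2 -> matches Hank
So 2 of 5 rows are dropped.

SQL:
SELECT a.product, b.name AS customer
FROM orders a
INNER JOIN customers b ON a.customer_id = b.id

Result:
product | customer
--------+---------
Speaker | Grace   
Laptop  | Mia     
Phone   | Hank    


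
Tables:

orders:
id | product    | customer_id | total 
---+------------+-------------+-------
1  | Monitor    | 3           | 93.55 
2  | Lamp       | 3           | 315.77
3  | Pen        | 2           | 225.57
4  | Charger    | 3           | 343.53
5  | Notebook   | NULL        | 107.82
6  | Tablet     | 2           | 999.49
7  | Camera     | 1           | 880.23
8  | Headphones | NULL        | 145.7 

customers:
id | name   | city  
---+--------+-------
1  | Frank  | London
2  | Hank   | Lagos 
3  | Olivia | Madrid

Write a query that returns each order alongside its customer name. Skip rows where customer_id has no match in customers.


INNER JOIN keeps only orders rows whose customer_id matches an id in customers. Walk through each order:
  - order 1 (Monitor): customer_id=3 -> matches Olivia
  - order 2 (Lamp): customer_id=3 -> matches Olivia
  - order 3 (Pen): customer_id=2 -> matches Hank
  - order 4 (Charger): customer_id=3 -> matches Olivia
  - order 5 (Notebook): customer_id=NULL, no match -> dropped
  - order 6 (Tablet): customer_id=2 -> matches Hank
  - order 7 (Camera): customer_id=1 -> matches Frank
  - order 8 (Headphones): customer_id=NULL, no match -> dropped
So 2 of 8 rows are dropped.

SQL:
SELECT a.product, b.name AS customer
FROM orders a
INNER JOIN customers b ON a.customer_id = b.id

Result:
product | customer
--------+---------
Monitor | Olivia  
Lamp    | Olivia  
Pen     | Hank    
Charger | Olivia  
Tablet  | Hank    
Camera  | Frank   
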